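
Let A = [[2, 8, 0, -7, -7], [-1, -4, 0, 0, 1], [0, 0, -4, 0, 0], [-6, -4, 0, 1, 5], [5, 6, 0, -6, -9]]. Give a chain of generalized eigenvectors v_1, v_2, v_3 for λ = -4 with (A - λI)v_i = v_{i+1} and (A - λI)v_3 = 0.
We seek v_1 ∈ ker((A + 4I)^3) \ ker((A + 4I)^2), then set v_{i+1} = (A + 4I) v_i.

One such chain is v_1 = [[0, 1, 0, 1, 0]]^T, v_2 = [[1, 0, 0, 1, 0]]^T, v_3 = [[-1, -1, 0, -1, -1]]^T. Check: (A + 4I) v_3 = [[0, 0, 0, 0, 0]]^T = 0.

v_1 = [[0, 1, 0, 1, 0]]^T, v_2 = [[1, 0, 0, 1, 0]]^T, v_3 = [[-1, -1, 0, -1, -1]]^T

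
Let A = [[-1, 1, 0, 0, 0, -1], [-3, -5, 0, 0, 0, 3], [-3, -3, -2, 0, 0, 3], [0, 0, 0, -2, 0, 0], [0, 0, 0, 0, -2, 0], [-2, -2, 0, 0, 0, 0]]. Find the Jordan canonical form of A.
J = [[-2, 1, 0, 0, 0, 0], [0, -2, 0, 0, 0, 0], [0, 0, -2, 0, 0, 0], [0, 0, 0, -2, 0, 0], [0, 0, 0, 0, -2, 0], [0, 0, 0, 0, 0, -2]]

The characteristic polynomial is det(xI - A) = (x + 2)^6, so the eigenvalues are -2 (algebraic multiplicity 6).

For λ = -2: rank(A + 2I) = 1, rank((A + 2I)^2) = 0. The eigenspace has dimension 6 - 1 = 5, so there are 5 Jordan blocks; the rank sequence gives block sizes [2, 1, 1, 1, 1].

Assembling the blocks gives the Jordan form J above.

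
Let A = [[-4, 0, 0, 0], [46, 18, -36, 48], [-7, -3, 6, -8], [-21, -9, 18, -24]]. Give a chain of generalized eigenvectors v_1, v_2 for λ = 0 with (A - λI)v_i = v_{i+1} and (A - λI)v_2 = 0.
v_1 = [[0, -3, 1, 2]]^T, v_2 = [[0, 6, -1, -3]]^T

We seek v_1 ∈ ker(A^2) \ ker(A), then set v_{i+1} = A v_i.

One such chain is v_1 = [[0, -3, 1, 2]]^T, v_2 = [[0, 6, -1, -3]]^T. Check: A v_2 = [[0, 0, 0, 0]]^T = 0.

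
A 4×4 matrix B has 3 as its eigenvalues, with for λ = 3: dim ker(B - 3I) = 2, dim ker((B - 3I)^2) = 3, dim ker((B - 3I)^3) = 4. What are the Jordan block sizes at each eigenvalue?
Jordan blocks: (3, 3), (3, 1)

λ = 3: successive nullity increments [2, 1, 1] count blocks of size ≥ k; block sizes are [3, 1].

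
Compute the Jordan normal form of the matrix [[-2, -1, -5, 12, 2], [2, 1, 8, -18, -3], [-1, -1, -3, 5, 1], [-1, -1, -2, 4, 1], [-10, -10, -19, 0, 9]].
The characteristic polynomial is det(xI - A) = (x - 6)^2(x + 1)^3, so the eigenvalues are -1 (algebraic multiplicity 3), 6 (algebraic multiplicity 2).

For λ = -1: rank(A + I) = 4, rank((A + I)^2) = 3, rank((A + I)^3) = 2. The eigenspace has dimension 5 - 4 = 1, so there is 1 Jordan block; the rank sequence gives block sizes [3].

For λ = 6: rank(A - 6I) = 4, rank((A - 6I)^2) = 3. The eigenspace has dimension 5 - 4 = 1, so there is 1 Jordan block; the rank sequence gives block sizes [2].

Assembling the blocks gives the Jordan form J above.

J = [[-1, 1, 0, 0, 0], [0, -1, 1, 0, 0], [0, 0, -1, 0, 0], [0, 0, 0, 6, 1], [0, 0, 0, 0, 6]]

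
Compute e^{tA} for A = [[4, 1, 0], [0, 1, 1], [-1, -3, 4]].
e^{tA} = [[(t^2/2 + t + 1)*e^{3*t}, t*(2 - t)*e^{3*t}/2, t^2*e^{3*t}/2], [-t^2*e^{3*t}/2, (t^2 - 4*t + 2)*e^{3*t}/2, t*(2 - t)*e^{3*t}/2], [t*(-t - 1)*e^{3*t}, t*(t - 3)*e^{3*t}, (-t^2 + t + 1)*e^{3*t}]]

A has Jordan form J = [[3, 1, 0], [0, 3, 1], [0, 0, 3]] with A = PJP^{-1}, so e^{tA} = P e^{tJ} P^{-1}.

For a Jordan block J_k(λ), e^{tJ_k(λ)} = e^{λt} · (I + tN + t^2 N^2/2! + ... + t^{k-1} N^{k-1}/(k-1)!) where N is the nilpotent superdiagonal part.

Assembling the blocks and conjugating back gives the entries of e^{tA} as shown above.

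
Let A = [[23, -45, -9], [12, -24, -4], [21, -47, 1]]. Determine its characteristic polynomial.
xI - A = [[x - 23, 45, 9], [-12, x + 24, 4], [-21, 47, x - 1]].

Expanding det(xI - A) along the first row:
det(xI - A) = + (x - 23)·det([[x + 24, 4], [47, x - 1]]) - (45)·det([[-12, 4], [-21, x - 1]]) + (9)·det([[-12, x + 24], [-21, 47]]).

Evaluating gives χ_A(x) = x^3 - 12x + 16 = (x - 2)^2(x + 4).

χ_A(x) = (x - 2)^2(x + 4)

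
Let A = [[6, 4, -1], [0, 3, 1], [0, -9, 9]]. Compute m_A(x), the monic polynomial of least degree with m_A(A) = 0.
m_A(x) = (x - 6)^3

The characteristic polynomial factors as (x - 6)^3. The minimal polynomial is ∏(x - λ)^{k_λ} where k_λ is the size of the largest Jordan block at λ.

For λ = 6: rank(A - 6I) = 2, and the largest Jordan block has size 3 (the smallest k with rank((A - 6I)^k) = rank((A - 6I)^(k+1))).

So m_A(x) = (x - 6)^3.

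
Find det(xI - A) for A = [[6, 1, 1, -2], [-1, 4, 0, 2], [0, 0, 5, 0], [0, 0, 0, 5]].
χ_A(x) = (x - 5)^4

xI - A = [[x - 6, -1, -1, 2], [1, x - 4, 0, -2], [0, 0, x - 5, 0], [0, 0, 0, x - 5]].

Expanding det(xI - A) along the first row:
det(xI - A) = + (x - 6)·det([[x - 4, 0, -2], [0, x - 5, 0], [0, 0, x - 5]]) - (-1)·det([[1, 0, -2], [0, x - 5, 0], [0, 0, x - 5]]) + (-1)·det([[1, x - 4, -2], [0, 0, 0], [0, 0, x - 5]]) - (2)·det([[1, x - 4, 0], [0, 0, x - 5], [0, 0, 0]]).

Evaluating gives χ_A(x) = x^4 - 20x^3 + 150x^2 - 500x + 625 = (x - 5)^4.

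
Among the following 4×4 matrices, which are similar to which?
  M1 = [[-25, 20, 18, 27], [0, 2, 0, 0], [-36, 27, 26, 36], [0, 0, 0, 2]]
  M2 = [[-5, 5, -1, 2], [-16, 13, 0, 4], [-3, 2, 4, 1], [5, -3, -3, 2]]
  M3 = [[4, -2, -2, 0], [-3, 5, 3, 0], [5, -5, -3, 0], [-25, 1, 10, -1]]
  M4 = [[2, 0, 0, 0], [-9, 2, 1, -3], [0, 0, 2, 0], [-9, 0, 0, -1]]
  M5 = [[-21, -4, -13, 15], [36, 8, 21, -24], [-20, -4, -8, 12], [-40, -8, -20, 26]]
2 classes: {M1, M3, M4, M5}, {M2}

Characteristic polynomials: χ_{M1} = (x - 2)^3(x + 1), χ_{M2} = (x - 4)^2(x - 3)^2, χ_{M3} = (x - 2)^3(x + 1), χ_{M4} = (x - 2)^3(x + 1), χ_{M5} = (x - 2)^3(x + 1).

{M1, M3, M4, M5}: invariant factors x - 2, (x - 2)^2(x + 1).

{M2}: invariant factors (x - 4)^2(x - 3)^2.

Matrices are similar if and only if their invariant-factor lists agree; the partition into similarity classes is {M1, M3, M4, M5}, {M2}.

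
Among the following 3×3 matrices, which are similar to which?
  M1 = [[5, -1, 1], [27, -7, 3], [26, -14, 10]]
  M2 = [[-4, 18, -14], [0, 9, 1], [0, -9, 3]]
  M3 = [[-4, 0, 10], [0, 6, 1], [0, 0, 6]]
1 class: {M1, M2, M3}

Characteristic polynomials: χ_{M1} = (x - 6)^2(x + 4), χ_{M2} = (x - 6)^2(x + 4), χ_{M3} = (x - 6)^2(x + 4).

{M1, M2, M3}: invariant factors (x - 6)^2(x + 4).

Matrices are similar if and only if their invariant-factor lists agree; the partition into similarity classes is {M1, M2, M3}.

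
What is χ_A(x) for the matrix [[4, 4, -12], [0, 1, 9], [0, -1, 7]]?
xI - A = [[x - 4, -4, 12], [0, x - 1, -9], [0, 1, x - 7]].

Expanding det(xI - A) along the first row:
det(xI - A) = + (x - 4)·det([[x - 1, -9], [1, x - 7]]) - (-4)·det([[0, -9], [0, x - 7]]) + (12)·det([[0, x - 1], [0, 1]]).

Evaluating gives χ_A(x) = x^3 - 12x^2 + 48x - 64 = (x - 4)^3.

χ_A(x) = (x - 4)^3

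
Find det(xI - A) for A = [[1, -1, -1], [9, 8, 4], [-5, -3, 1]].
χ_A(x) = (x - 4)(x - 3)^2

xI - A = [[x - 1, 1, 1], [-9, x - 8, -4], [5, 3, x - 1]].

Expanding det(xI - A) along the first row:
det(xI - A) = + (x - 1)·det([[x - 8, -4], [3, x - 1]]) - (1)·det([[-9, -4], [5, x - 1]]) + (1)·det([[-9, x - 8], [5, 3]]).

Evaluating gives χ_A(x) = x^3 - 10x^2 + 33x - 36 = (x - 4)(x - 3)^2.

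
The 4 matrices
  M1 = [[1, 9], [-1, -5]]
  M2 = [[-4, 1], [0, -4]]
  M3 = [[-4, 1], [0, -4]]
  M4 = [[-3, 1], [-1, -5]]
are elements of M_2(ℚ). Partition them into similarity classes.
2 classes: {M1}, {M2, M3, M4}

Characteristic polynomials: χ_{M1} = (x + 2)^2, χ_{M2} = (x + 4)^2, χ_{M3} = (x + 4)^2, χ_{M4} = (x + 4)^2.

{M1}: invariant factors (x + 2)^2.

{M2, M3, M4}: invariant factors (x + 4)^2.

Matrices are similar if and only if their invariant-factor lists agree; the partition into similarity classes is {M1}, {M2, M3, M4}.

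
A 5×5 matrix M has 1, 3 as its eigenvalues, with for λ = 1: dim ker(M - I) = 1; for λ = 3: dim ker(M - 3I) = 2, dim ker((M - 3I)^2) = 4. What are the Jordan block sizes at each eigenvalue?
Jordan blocks: (1, 1), (3, 2), (3, 2)

λ = 1: successive nullity increments [1] count blocks of size ≥ k; block sizes are [1].
λ = 3: successive nullity increments [2, 2] count blocks of size ≥ k; block sizes are [2, 2].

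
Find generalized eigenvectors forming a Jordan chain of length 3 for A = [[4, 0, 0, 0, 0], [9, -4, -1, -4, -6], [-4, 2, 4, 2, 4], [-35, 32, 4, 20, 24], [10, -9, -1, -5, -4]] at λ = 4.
v_1 = [[0, -1, 1, 5, -2]]^T, v_2 = [[0, -1, 0, 4, -1]]^T, v_3 = [[0, -2, 2, 8, -3]]^T

We seek v_1 ∈ ker((A - 4I)^3) \ ker((A - 4I)^2), then set v_{i+1} = (A - 4I) v_i.

One such chain is v_1 = [[0, -1, 1, 5, -2]]^T, v_2 = [[0, -1, 0, 4, -1]]^T, v_3 = [[0, -2, 2, 8, -3]]^T. Check: (A - 4I) v_3 = [[0, 0, 0, 0, 0]]^T = 0.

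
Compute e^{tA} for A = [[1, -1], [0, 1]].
A has Jordan form J = [[1, 1], [0, 1]] with A = PJP^{-1}, so e^{tA} = P e^{tJ} P^{-1}.

For a Jordan block J_k(λ), e^{tJ_k(λ)} = e^{λt} · (I + tN + t^2 N^2/2! + ... + t^{k-1} N^{k-1}/(k-1)!) where N is the nilpotent superdiagonal part.

Assembling the blocks and conjugating back gives the entries of e^{tA} as shown above.

e^{tA} = [[e^{t}, -t*e^{t}], [0, e^{t}]]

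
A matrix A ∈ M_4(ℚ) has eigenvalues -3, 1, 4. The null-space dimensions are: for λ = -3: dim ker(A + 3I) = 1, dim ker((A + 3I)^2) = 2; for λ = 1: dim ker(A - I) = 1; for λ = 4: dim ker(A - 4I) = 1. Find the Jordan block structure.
λ = -3: successive nullity increments [1, 1] count blocks of size ≥ k; block sizes are [2].
λ = 1: successive nullity increments [1] count blocks of size ≥ k; block sizes are [1].
λ = 4: successive nullity increments [1] count blocks of size ≥ k; block sizes are [1].

Jordan blocks: (-3, 2), (1, 1), (4, 1)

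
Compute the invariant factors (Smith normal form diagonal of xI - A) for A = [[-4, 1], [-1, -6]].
(x + 5)^2

The Jordan structure of A has elementary divisors (x + 5)^2. Arranging the block sizes at each eigenvalue in decreasing order and taking row products gives the invariant factors.

Invariant factors (smallest first, each dividing the next): (x + 5)^2.

Check: the last factor (x + 5)^2 is the minimal polynomial, and the product (x + 5)^2 is the characteristic polynomial.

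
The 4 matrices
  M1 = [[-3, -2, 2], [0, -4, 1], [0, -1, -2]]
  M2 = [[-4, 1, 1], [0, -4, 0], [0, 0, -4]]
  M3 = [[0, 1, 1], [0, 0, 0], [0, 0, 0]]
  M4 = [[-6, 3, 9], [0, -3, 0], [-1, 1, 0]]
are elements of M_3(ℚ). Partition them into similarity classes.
Characteristic polynomials: χ_{M1} = (x + 3)^3, χ_{M2} = (x + 4)^3, χ_{M3} = x^3, χ_{M4} = (x + 3)^3.

{M1, M4}: invariant factors x + 3, (x + 3)^2.

{M2}: invariant factors x + 4, (x + 4)^2.

{M3}: invariant factors x, x^2.

Matrices are similar if and only if their invariant-factor lists agree; the partition into similarity classes is {M1, M4}, {M2}, {M3}.

3 classes: {M1, M4}, {M2}, {M3}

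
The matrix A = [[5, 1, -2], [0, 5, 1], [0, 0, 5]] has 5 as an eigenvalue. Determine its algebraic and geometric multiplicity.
algebraic multiplicity 3, geometric multiplicity 1

The characteristic polynomial is (x - 5)^3, so the factor x - 5 appears with exponent 3: the algebraic multiplicity is 3.

rank(A - 5I) = 2, so the eigenspace has dimension 3 - 2 = 1: the geometric multiplicity is 1.

Since 1 < 3, A is not diagonalizable.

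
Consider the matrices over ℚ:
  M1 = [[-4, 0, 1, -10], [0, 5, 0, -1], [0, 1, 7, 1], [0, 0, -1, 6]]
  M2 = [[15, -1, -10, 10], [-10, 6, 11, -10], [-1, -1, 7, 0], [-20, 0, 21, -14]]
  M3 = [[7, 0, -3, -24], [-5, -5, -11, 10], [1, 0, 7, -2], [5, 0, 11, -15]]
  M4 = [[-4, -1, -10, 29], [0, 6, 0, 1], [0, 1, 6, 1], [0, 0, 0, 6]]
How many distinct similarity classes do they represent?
2 classes: {M1, M2, M4}, {M3}

Characteristic polynomials: χ_{M1} = (x - 6)^3(x + 4), χ_{M2} = (x - 6)^3(x + 4), χ_{M3} = (x - 2)^2(x + 5)^2, χ_{M4} = (x - 6)^3(x + 4).

{M1, M2, M4}: invariant factors (x - 6)^3(x + 4).

{M3}: invariant factors x + 5, (x - 2)^2(x + 5).

Matrices are similar if and only if their invariant-factor lists agree; the partition into similarity classes is {M1, M2, M4}, {M3}.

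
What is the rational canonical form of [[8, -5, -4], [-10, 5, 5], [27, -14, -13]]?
The invariant factors of A (the non-unit diagonal entries of the Smith normal form of xI - A over ℚ[x]) are x^3 - x + 5, each dividing the next. The characteristic polynomial is their product, x^3 - x + 5.

The rational canonical form is the block-diagonal matrix of companion matrices C(f_i):
R = [[0, 0, -5], [1, 0, 1], [0, 1, 0]].

Note the characteristic polynomial does not split into linear factors over ℚ, so A has no Jordan form over ℚ; the rational canonical form exists over any field.

R = [[0, 0, -5], [1, 0, 1], [0, 1, 0]]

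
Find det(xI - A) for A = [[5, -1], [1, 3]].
χ_A(x) = (x - 4)^2

xI - A = [[x - 5, 1], [-1, x - 3]].

Expanding det(xI - A) along the first row:
det(xI - A) = + (x - 5)·det([[x - 3]]) - (1)·det([[-1]]).

Evaluating gives χ_A(x) = x^2 - 8x + 16 = (x - 4)^2.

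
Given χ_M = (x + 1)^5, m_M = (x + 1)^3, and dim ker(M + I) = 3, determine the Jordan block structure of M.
Jordan blocks: (-1, 3), (-1, 1), (-1, 1)

λ = -1: algebraic multiplicity 5 (exponent in χ_M), largest block size 3 (exponent in m_M), 3 blocks (geometric multiplicity). These force block sizes [3, 1, 1].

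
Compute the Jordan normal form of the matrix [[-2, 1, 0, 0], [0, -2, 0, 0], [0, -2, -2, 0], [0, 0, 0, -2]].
J = [[-2, 1, 0, 0], [0, -2, 0, 0], [0, 0, -2, 0], [0, 0, 0, -2]]

The characteristic polynomial is det(xI - A) = (x + 2)^4, so the eigenvalues are -2 (algebraic multiplicity 4).

For λ = -2: rank(A + 2I) = 1, rank((A + 2I)^2) = 0. The eigenspace has dimension 4 - 1 = 3, so there are 3 Jordan blocks; the rank sequence gives block sizes [2, 1, 1].

Assembling the blocks gives the Jordan form J above.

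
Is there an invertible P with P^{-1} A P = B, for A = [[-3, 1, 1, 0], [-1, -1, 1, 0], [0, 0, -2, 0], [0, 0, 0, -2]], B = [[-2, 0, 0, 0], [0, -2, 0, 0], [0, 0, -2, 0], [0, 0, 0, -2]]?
Both have characteristic polynomial (x + 2)^4, but the minimal polynomial of A is (x + 2)^2 while the minimal polynomial of B is x + 2. The minimal polynomial is a similarity invariant, so A and B are not similar.

No.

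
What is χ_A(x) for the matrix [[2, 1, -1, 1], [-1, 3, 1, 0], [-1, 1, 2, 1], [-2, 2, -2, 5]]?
xI - A = [[x - 2, -1, 1, -1], [1, x - 3, -1, 0], [1, -1, x - 2, -1], [2, -2, 2, x - 5]].

Expanding det(xI - A) along the first row:
det(xI - A) = + (x - 2)·det([[x - 3, -1, 0], [-1, x - 2, -1], [-2, 2, x - 5]]) - (-1)·det([[1, -1, 0], [1, x - 2, -1], [2, 2, x - 5]]) + (1)·det([[1, x - 3, 0], [1, -1, -1], [2, -2, x - 5]]) - (-1)·det([[1, x - 3, -1], [1, -1, x - 2], [2, -2, 2]]).

Evaluating gives χ_A(x) = x^4 - 12x^3 + 54x^2 - 108x + 81 = (x - 3)^4.

χ_A(x) = (x - 3)^4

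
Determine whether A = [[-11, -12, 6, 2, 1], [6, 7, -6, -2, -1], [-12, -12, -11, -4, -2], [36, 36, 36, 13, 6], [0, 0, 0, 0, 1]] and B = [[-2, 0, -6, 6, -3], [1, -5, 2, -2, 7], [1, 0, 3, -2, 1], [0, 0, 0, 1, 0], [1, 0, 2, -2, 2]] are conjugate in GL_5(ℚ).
Two matrices over a field are similar if and only if they have the same invariant factors.

Both A and B have characteristic polynomial (x - 1)^4(x + 5) and minimal polynomial (x - 1)^2(x + 5). Computing further, both have invariant factors x - 1, x - 1, (x - 1)^2(x + 5). Hence A and B are similar.

Yes.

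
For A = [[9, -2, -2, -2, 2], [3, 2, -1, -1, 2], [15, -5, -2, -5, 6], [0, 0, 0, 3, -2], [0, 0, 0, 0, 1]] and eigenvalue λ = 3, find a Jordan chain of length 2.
v_1 = [[2, 0, 5, 0, 0]]^T, v_2 = [[2, 1, 5, 0, 0]]^T

We seek v_1 ∈ ker((A - 3I)^2) \ ker(A - 3I), then set v_{i+1} = (A - 3I) v_i.

One such chain is v_1 = [[2, 0, 5, 0, 0]]^T, v_2 = [[2, 1, 5, 0, 0]]^T. Check: (A - 3I) v_2 = [[0, 0, 0, 0, 0]]^T = 0.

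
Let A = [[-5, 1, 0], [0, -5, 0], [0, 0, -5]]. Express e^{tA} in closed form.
A has Jordan form J = [[-5, 1, 0], [0, -5, 0], [0, 0, -5]] with A = PJP^{-1}, so e^{tA} = P e^{tJ} P^{-1}.

For a Jordan block J_k(λ), e^{tJ_k(λ)} = e^{λt} · (I + tN + t^2 N^2/2! + ... + t^{k-1} N^{k-1}/(k-1)!) where N is the nilpotent superdiagonal part.

Assembling the blocks and conjugating back gives the entries of e^{tA} as shown above.

e^{tA} = [[e^{-5*t}, t*e^{-5*t}, 0], [0, e^{-5*t}, 0], [0, 0, e^{-5*t}]]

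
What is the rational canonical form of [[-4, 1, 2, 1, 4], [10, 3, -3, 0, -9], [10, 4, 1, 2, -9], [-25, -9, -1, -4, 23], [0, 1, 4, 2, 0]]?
R = [[0, 0, 0, 0, 0], [1, 0, 0, 0, 0], [0, 1, 0, 0, 0], [0, 0, 1, 0, 5], [0, 0, 0, 1, -4]]

The invariant factors of A (the non-unit diagonal entries of the Smith normal form of xI - A over ℚ[x]) are x^3(x - 1)(x + 5), each dividing the next. The characteristic polynomial is their product, x^3(x - 1)(x + 5).

The rational canonical form is the block-diagonal matrix of companion matrices C(f_i):
R = [[0, 0, 0, 0, 0], [1, 0, 0, 0, 0], [0, 1, 0, 0, 0], [0, 0, 1, 0, 5], [0, 0, 0, 1, -4]].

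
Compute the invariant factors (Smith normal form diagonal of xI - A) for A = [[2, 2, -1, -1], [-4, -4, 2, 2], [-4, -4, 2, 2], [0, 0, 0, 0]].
The Jordan structure of A has elementary divisors x^2, x, x. Arranging the block sizes at each eigenvalue in decreasing order and taking row products gives the invariant factors.

Invariant factors (smallest first, each dividing the next): x, x, x^2.

Check: the last factor x^2 is the minimal polynomial, and the product x^4 is the characteristic polynomial.

x, x, x^2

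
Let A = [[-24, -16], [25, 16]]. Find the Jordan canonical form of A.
The characteristic polynomial is det(xI - A) = (x + 4)^2, so the eigenvalues are -4 (algebraic multiplicity 2).

For λ = -4: rank(A + 4I) = 1, rank((A + 4I)^2) = 0. The eigenspace has dimension 2 - 1 = 1, so there is 1 Jordan block; the rank sequence gives block sizes [2].

Assembling the blocks gives the Jordan form J above.

J = [[-4, 1], [0, -4]]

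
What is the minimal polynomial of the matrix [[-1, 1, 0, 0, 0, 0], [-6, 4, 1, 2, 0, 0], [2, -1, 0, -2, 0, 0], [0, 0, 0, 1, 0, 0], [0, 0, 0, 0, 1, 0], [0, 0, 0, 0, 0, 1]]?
m_A(x) = (x - 1)^3

The characteristic polynomial factors as (x - 1)^6. The minimal polynomial is ∏(x - λ)^{k_λ} where k_λ is the size of the largest Jordan block at λ.

For λ = 1: rank(A - I) = 2, and the largest Jordan block has size 3 (the smallest k with rank((A - I)^k) = rank((A - I)^(k+1))).

So m_A(x) = (x - 1)^3.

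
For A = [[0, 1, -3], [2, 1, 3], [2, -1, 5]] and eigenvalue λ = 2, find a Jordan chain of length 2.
We seek v_1 ∈ ker((A - 2I)^2) \ ker(A - 2I), then set v_{i+1} = (A - 2I) v_i.

One such chain is v_1 = [[0, 1, 0]]^T, v_2 = [[1, -1, -1]]^T. Check: (A - 2I) v_2 = [[0, 0, 0]]^T = 0.

v_1 = [[0, 1, 0]]^T, v_2 = [[1, -1, -1]]^T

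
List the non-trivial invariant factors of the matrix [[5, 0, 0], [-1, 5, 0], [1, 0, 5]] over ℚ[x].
The Jordan structure of A has elementary divisors (x - 5)^2, (x - 5). Arranging the block sizes at each eigenvalue in decreasing order and taking row products gives the invariant factors.

Invariant factors (smallest first, each dividing the next): x - 5, (x - 5)^2.

Check: the last factor (x - 5)^2 is the minimal polynomial, and the product (x - 5)^3 is the characteristic polynomial.

x - 5, (x - 5)^2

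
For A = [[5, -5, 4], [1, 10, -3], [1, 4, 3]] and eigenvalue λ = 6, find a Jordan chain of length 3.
We seek v_1 ∈ ker((A - 6I)^3) \ ker((A - 6I)^2), then set v_{i+1} = (A - 6I) v_i.

One such chain is v_1 = [[3, -2, -1]]^T, v_2 = [[3, -2, -2]]^T, v_3 = [[-1, 1, 1]]^T. Check: (A - 6I) v_3 = [[0, 0, 0]]^T = 0.

v_1 = [[3, -2, -1]]^T, v_2 = [[3, -2, -2]]^T, v_3 = [[-1, 1, 1]]^T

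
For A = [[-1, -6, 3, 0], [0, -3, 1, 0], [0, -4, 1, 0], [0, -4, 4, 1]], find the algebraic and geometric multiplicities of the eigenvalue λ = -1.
algebraic multiplicity 3, geometric multiplicity 2

The characteristic polynomial is (x - 1)(x + 1)^3, so the factor x + 1 appears with exponent 3: the algebraic multiplicity is 3.

rank(A + I) = 2, so the eigenspace has dimension 4 - 2 = 2: the geometric multiplicity is 2.

Since 2 < 3, A is not diagonalizable.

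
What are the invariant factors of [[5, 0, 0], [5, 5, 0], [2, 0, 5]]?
The Jordan structure of A has elementary divisors (x - 5)^2, (x - 5). Arranging the block sizes at each eigenvalue in decreasing order and taking row products gives the invariant factors.

Invariant factors (smallest first, each dividing the next): x - 5, (x - 5)^2.

Check: the last factor (x - 5)^2 is the minimal polynomial, and the product (x - 5)^3 is the characteristic polynomial.

x - 5, (x - 5)^2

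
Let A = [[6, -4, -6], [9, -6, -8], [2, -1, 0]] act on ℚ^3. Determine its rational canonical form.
R = [[0, 0, -2], [1, 0, -4], [0, 1, 0]]

The invariant factors of A (the non-unit diagonal entries of the Smith normal form of xI - A over ℚ[x]) are x^3 + 4x + 2, each dividing the next. The characteristic polynomial is their product, x^3 + 4x + 2.

The rational canonical form is the block-diagonal matrix of companion matrices C(f_i):
R = [[0, 0, -2], [1, 0, -4], [0, 1, 0]].

Note the characteristic polynomial does not split into linear factors over ℚ, so A has no Jordan form over ℚ; the rational canonical form exists over any field.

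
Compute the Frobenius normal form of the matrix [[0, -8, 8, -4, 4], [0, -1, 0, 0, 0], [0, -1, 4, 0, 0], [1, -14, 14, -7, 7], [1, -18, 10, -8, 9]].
R = [[0, 4, 0, 0, 0], [1, 3, 0, 0, 0], [0, 0, 0, 0, 4], [0, 0, 1, 0, 7], [0, 0, 0, 1, 2]]

The invariant factors of A (the non-unit diagonal entries of the Smith normal form of xI - A over ℚ[x]) are (x - 4)(x + 1), (x - 4)(x + 1)^2, each dividing the next. The characteristic polynomial is their product, (x - 4)^2(x + 1)^3.

The rational canonical form is the block-diagonal matrix of companion matrices C(f_i):
R = [[0, 4, 0, 0, 0], [1, 3, 0, 0, 0], [0, 0, 0, 0, 4], [0, 0, 1, 0, 7], [0, 0, 0, 1, 2]].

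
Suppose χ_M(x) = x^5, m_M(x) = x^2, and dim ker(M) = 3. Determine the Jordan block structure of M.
Jordan blocks: (0, 2), (0, 2), (0, 1)

λ = 0: algebraic multiplicity 5 (exponent in χ_M), largest block size 2 (exponent in m_M), 3 blocks (geometric multiplicity). These force block sizes [2, 2, 1].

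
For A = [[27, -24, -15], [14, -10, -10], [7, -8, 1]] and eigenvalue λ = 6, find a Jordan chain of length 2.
We seek v_1 ∈ ker((A - 6I)^2) \ ker(A - 6I), then set v_{i+1} = (A - 6I) v_i.

One such chain is v_1 = [[2, 1, 1]]^T, v_2 = [[3, 2, 1]]^T. Check: (A - 6I) v_2 = [[0, 0, 0]]^T = 0.

v_1 = [[2, 1, 1]]^T, v_2 = [[3, 2, 1]]^T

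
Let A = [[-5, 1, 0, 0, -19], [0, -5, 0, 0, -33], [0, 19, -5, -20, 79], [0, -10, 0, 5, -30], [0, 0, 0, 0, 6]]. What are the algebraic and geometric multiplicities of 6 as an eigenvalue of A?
algebraic multiplicity 1, geometric multiplicity 1

The characteristic polynomial is (x - 6)(x - 5)(x + 5)^3, so the factor x - 6 appears with exponent 1: the algebraic multiplicity is 1.

rank(A - 6I) = 4, so the eigenspace has dimension 5 - 4 = 1: the geometric multiplicity is 1.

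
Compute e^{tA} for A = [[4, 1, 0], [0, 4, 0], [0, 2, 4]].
e^{tA} = [[e^{4*t}, t*e^{4*t}, 0], [0, e^{4*t}, 0], [0, 2*t*e^{4*t}, e^{4*t}]]

A has Jordan form J = [[4, 1, 0], [0, 4, 0], [0, 0, 4]] with A = PJP^{-1}, so e^{tA} = P e^{tJ} P^{-1}.

For a Jordan block J_k(λ), e^{tJ_k(λ)} = e^{λt} · (I + tN + t^2 N^2/2! + ... + t^{k-1} N^{k-1}/(k-1)!) where N is the nilpotent superdiagonal part.

Assembling the blocks and conjugating back gives the entries of e^{tA} as shown above.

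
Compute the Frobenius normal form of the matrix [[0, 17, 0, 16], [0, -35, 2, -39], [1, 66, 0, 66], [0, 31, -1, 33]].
R = [[0, 0, 0, -27], [1, 0, 0, 18], [0, 1, 0, 12], [0, 0, 1, -2]]

The invariant factors of A (the non-unit diagonal entries of the Smith normal form of xI - A over ℚ[x]) are (x - 3)(x - 1)(x + 3)^2, each dividing the next. The characteristic polynomial is their product, (x - 3)(x - 1)(x + 3)^2.

The rational canonical form is the block-diagonal matrix of companion matrices C(f_i):
R = [[0, 0, 0, -27], [1, 0, 0, 18], [0, 1, 0, 12], [0, 0, 1, -2]].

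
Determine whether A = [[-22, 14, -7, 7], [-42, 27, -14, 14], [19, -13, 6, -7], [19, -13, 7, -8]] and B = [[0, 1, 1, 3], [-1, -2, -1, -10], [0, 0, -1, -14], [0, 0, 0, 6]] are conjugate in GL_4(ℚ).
Yes.

Two matrices over a field are similar if and only if they have the same invariant factors.

Both A and B have characteristic polynomial (x - 6)(x + 1)^3 and minimal polynomial (x - 6)(x + 1)^2. Computing further, both have invariant factors x + 1, (x - 6)(x + 1)^2. Hence A and B are similar.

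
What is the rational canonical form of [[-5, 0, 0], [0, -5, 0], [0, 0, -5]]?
The invariant factors of A (the non-unit diagonal entries of the Smith normal form of xI - A over ℚ[x]) are x + 5, x + 5, x + 5, each dividing the next. The characteristic polynomial is their product, (x + 5)^3.

The rational canonical form is the block-diagonal matrix of companion matrices C(f_i):
R = [[-5, 0, 0], [0, -5, 0], [0, 0, -5]].

R = [[-5, 0, 0], [0, -5, 0], [0, 0, -5]]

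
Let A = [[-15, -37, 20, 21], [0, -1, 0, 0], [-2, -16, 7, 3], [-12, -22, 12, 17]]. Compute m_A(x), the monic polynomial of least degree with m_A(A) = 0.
The characteristic polynomial factors as (x - 5)^2(x + 1)^2. The minimal polynomial is ∏(x - λ)^{k_λ} where k_λ is the size of the largest Jordan block at λ.

For λ = -1: rank(A + I) = 3, and the largest Jordan block has size 2 (the smallest k with rank((A + I)^k) = rank((A + I)^(k+1))).
For λ = 5: rank(A - 5I) = 3, and the largest Jordan block has size 2 (the smallest k with rank((A - 5I)^k) = rank((A - 5I)^(k+1))).

So m_A(x) = (x - 5)^2(x + 1)^2.

m_A(x) = (x - 5)^2(x + 1)^2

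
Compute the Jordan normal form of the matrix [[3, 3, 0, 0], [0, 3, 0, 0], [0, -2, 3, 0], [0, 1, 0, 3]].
The characteristic polynomial is det(xI - A) = (x - 3)^4, so the eigenvalues are 3 (algebraic multiplicity 4).

For λ = 3: rank(A - 3I) = 1, rank((A - 3I)^2) = 0. The eigenspace has dimension 4 - 1 = 3, so there are 3 Jordan blocks; the rank sequence gives block sizes [2, 1, 1].

Assembling the blocks gives the Jordan form J above.

J = [[3, 1, 0, 0], [0, 3, 0, 0], [0, 0, 3, 0], [0, 0, 0, 3]]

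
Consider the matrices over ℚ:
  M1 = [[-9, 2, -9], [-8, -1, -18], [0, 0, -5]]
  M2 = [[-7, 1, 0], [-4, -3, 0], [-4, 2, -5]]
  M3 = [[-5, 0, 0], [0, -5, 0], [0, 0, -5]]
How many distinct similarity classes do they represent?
Characteristic polynomials: χ_{M1} = (x + 5)^3, χ_{M2} = (x + 5)^3, χ_{M3} = (x + 5)^3.

{M1, M2}: invariant factors x + 5, (x + 5)^2.

{M3}: invariant factors x + 5, x + 5, x + 5.

Matrices are similar if and only if their invariant-factor lists agree; the partition into similarity classes is {M1, M2}, {M3}.

2 classes: {M1, M2}, {M3}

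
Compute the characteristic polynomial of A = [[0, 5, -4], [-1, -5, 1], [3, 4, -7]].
χ_A(x) = (x + 4)^3

xI - A = [[x, -5, 4], [1, x + 5, -1], [-3, -4, x + 7]].

Expanding det(xI - A) along the first row:
det(xI - A) = + (x)·det([[x + 5, -1], [-4, x + 7]]) - (-5)·det([[1, -1], [-3, x + 7]]) + (4)·det([[1, x + 5], [-3, -4]]).

Evaluating gives χ_A(x) = x^3 + 12x^2 + 48x + 64 = (x + 4)^3.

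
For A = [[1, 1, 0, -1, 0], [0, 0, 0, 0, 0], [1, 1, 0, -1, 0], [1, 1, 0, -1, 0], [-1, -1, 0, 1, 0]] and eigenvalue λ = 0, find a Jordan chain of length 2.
We seek v_1 ∈ ker(A^2) \ ker(A), then set v_{i+1} = A v_i.

One such chain is v_1 = [[-1, 1, -1, -1, 0]]^T, v_2 = [[1, 0, 1, 1, -1]]^T. Check: A v_2 = [[0, 0, 0, 0, 0]]^T = 0.

v_1 = [[-1, 1, -1, -1, 0]]^T, v_2 = [[1, 0, 1, 1, -1]]^T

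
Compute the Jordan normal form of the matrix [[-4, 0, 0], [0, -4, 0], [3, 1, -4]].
J = [[-4, 1, 0], [0, -4, 0], [0, 0, -4]]

The characteristic polynomial is det(xI - A) = (x + 4)^3, so the eigenvalues are -4 (algebraic multiplicity 3).

For λ = -4: rank(A + 4I) = 1, rank((A + 4I)^2) = 0. The eigenspace has dimension 3 - 1 = 2, so there are 2 Jordan blocks; the rank sequence gives block sizes [2, 1].

Assembling the blocks gives the Jordan form J above.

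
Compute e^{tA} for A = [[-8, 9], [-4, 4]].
A has Jordan form J = [[-2, 1], [0, -2]] with A = PJP^{-1}, so e^{tA} = P e^{tJ} P^{-1}.

For a Jordan block J_k(λ), e^{tJ_k(λ)} = e^{λt} · (I + tN + t^2 N^2/2! + ... + t^{k-1} N^{k-1}/(k-1)!) where N is the nilpotent superdiagonal part.

Assembling the blocks and conjugating back gives the entries of e^{tA} as shown above.

e^{tA} = [[(1 - 6*t)*e^{-2*t}, 9*t*e^{-2*t}], [-4*t*e^{-2*t}, (6*t + 1)*e^{-2*t}]]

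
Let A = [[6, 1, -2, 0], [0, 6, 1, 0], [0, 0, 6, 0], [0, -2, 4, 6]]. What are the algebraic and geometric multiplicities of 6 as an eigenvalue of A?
algebraic multiplicity 4, geometric multiplicity 2

The characteristic polynomial is (x - 6)^4, so the factor x - 6 appears with exponent 4: the algebraic multiplicity is 4.

rank(A - 6I) = 2, so the eigenspace has dimension 4 - 2 = 2: the geometric multiplicity is 2.

Since 2 < 4, A is not diagonalizable.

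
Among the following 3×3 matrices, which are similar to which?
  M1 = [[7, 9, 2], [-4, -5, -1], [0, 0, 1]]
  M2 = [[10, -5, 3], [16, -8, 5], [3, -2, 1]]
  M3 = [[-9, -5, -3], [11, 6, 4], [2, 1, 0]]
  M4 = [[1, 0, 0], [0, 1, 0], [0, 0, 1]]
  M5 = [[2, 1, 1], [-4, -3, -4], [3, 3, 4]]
Characteristic polynomials: χ_{M1} = (x - 1)^3, χ_{M2} = (x - 1)^3, χ_{M3} = (x + 1)^3, χ_{M4} = (x - 1)^3, χ_{M5} = (x - 1)^3.

{M1, M2}: invariant factors (x - 1)^3.

{M3}: invariant factors (x + 1)^3.

{M4}: invariant factors x - 1, x - 1, x - 1.

{M5}: invariant factors x - 1, (x - 1)^2.

Matrices are similar if and only if their invariant-factor lists agree; the partition into similarity classes is {M1, M2}, {M3}, {M4}, {M5}.

4 classes: {M1, M2}, {M3}, {M4}, {M5}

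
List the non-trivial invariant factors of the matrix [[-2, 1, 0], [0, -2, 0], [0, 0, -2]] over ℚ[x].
x + 2, (x + 2)^2

The Jordan structure of A has elementary divisors (x + 2)^2, (x + 2). Arranging the block sizes at each eigenvalue in decreasing order and taking row products gives the invariant factors.

Invariant factors (smallest first, each dividing the next): x + 2, (x + 2)^2.

Check: the last factor (x + 2)^2 is the minimal polynomial, and the product (x + 2)^3 is the characteristic polynomial.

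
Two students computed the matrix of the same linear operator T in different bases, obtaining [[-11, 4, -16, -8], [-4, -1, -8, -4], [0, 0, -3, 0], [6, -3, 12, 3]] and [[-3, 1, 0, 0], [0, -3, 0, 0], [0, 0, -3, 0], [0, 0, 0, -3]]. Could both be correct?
Yes.

Two matrices over a field are similar if and only if they have the same invariant factors.

Both A and B have characteristic polynomial (x + 3)^4 and minimal polynomial (x + 3)^2. Computing further, both have invariant factors x + 3, x + 3, (x + 3)^2. Hence A and B are similar.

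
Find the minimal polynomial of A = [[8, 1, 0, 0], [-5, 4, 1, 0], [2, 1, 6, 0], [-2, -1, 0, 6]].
m_A(x) = (x - 6)^3

The characteristic polynomial factors as (x - 6)^4. The minimal polynomial is ∏(x - λ)^{k_λ} where k_λ is the size of the largest Jordan block at λ.

For λ = 6: rank(A - 6I) = 2, and the largest Jordan block has size 3 (the smallest k with rank((A - 6I)^k) = rank((A - 6I)^(k+1))).

So m_A(x) = (x - 6)^3.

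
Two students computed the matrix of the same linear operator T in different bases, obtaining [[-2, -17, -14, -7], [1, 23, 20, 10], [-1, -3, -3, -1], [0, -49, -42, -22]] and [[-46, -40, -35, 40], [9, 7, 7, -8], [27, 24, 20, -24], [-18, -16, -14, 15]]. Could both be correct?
No.

Both have characteristic polynomial (x + 1)^4, but the minimal polynomial of A is (x + 1)^3 while the minimal polynomial of B is (x + 1)^2. The minimal polynomial is a similarity invariant, so A and B are not similar.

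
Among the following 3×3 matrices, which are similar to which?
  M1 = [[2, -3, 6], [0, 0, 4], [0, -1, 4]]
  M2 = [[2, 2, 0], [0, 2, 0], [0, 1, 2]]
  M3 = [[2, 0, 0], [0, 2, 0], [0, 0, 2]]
2 classes: {M1, M2}, {M3}

Characteristic polynomials: χ_{M1} = (x - 2)^3, χ_{M2} = (x - 2)^3, χ_{M3} = (x - 2)^3.

{M1, M2}: invariant factors x - 2, (x - 2)^2.

{M3}: invariant factors x - 2, x - 2, x - 2.

Matrices are similar if and only if their invariant-factor lists agree; the partition into similarity classes is {M1, M2}, {M3}.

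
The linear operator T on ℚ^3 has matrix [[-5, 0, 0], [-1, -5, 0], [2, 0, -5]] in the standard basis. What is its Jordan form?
J = [[-5, 1, 0], [0, -5, 0], [0, 0, -5]]

The characteristic polynomial is det(xI - A) = (x + 5)^3, so the eigenvalues are -5 (algebraic multiplicity 3).

For λ = -5: rank(A + 5I) = 1, rank((A + 5I)^2) = 0. The eigenspace has dimension 3 - 1 = 2, so there are 2 Jordan blocks; the rank sequence gives block sizes [2, 1].

Assembling the blocks gives the Jordan form J above.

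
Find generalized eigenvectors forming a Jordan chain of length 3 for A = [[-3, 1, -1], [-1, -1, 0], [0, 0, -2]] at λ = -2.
We seek v_1 ∈ ker((A + 2I)^3) \ ker((A + 2I)^2), then set v_{i+1} = (A + 2I) v_i.

One such chain is v_1 = [[0, 1, 1]]^T, v_2 = [[0, 1, 0]]^T, v_3 = [[1, 1, 0]]^T. Check: (A + 2I) v_3 = [[0, 0, 0]]^T = 0.

v_1 = [[0, 1, 1]]^T, v_2 = [[0, 1, 0]]^T, v_3 = [[1, 1, 0]]^T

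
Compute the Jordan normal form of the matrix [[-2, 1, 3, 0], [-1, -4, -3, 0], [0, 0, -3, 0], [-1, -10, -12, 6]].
The characteristic polynomial is det(xI - A) = (x - 6)(x + 3)^3, so the eigenvalues are -3 (algebraic multiplicity 3), 6 (algebraic multiplicity 1).

For λ = -3: rank(A + 3I) = 2, rank((A + 3I)^2) = 1. The eigenspace has dimension 4 - 2 = 2, so there are 2 Jordan blocks; the rank sequence gives block sizes [2, 1].

For λ = 6: algebraic multiplicity 1 gives one 1×1 block.

Assembling the blocks gives the Jordan form J above.

J = [[-3, 1, 0, 0], [0, -3, 0, 0], [0, 0, -3, 0], [0, 0, 0, 6]]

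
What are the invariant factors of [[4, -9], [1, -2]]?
(x - 1)^2

The Jordan structure of A has elementary divisors (x - 1)^2. Arranging the block sizes at each eigenvalue in decreasing order and taking row products gives the invariant factors.

Invariant factors (smallest first, each dividing the next): (x - 1)^2.

Check: the last factor (x - 1)^2 is the minimal polynomial, and the product (x - 1)^2 is the characteristic polynomial.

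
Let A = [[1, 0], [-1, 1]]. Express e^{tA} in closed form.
A has Jordan form J = [[1, 1], [0, 1]] with A = PJP^{-1}, so e^{tA} = P e^{tJ} P^{-1}.

For a Jordan block J_k(λ), e^{tJ_k(λ)} = e^{λt} · (I + tN + t^2 N^2/2! + ... + t^{k-1} N^{k-1}/(k-1)!) where N is the nilpotent superdiagonal part.

Assembling the blocks and conjugating back gives the entries of e^{tA} as shown above.

e^{tA} = [[e^{t}, 0], [-t*e^{t}, e^{t}]]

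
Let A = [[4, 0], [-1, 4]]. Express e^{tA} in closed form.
e^{tA} = [[e^{4*t}, 0], [-t*e^{4*t}, e^{4*t}]]

A has Jordan form J = [[4, 1], [0, 4]] with A = PJP^{-1}, so e^{tA} = P e^{tJ} P^{-1}.

For a Jordan block J_k(λ), e^{tJ_k(λ)} = e^{λt} · (I + tN + t^2 N^2/2! + ... + t^{k-1} N^{k-1}/(k-1)!) where N is the nilpotent superdiagonal part.

Assembling the blocks and conjugating back gives the entries of e^{tA} as shown above.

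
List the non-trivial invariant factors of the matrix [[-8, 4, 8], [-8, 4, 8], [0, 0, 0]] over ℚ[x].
x, x(x + 4)

The Jordan structure of A has elementary divisors (x + 4), x, x. Arranging the block sizes at each eigenvalue in decreasing order and taking row products gives the invariant factors.

Invariant factors (smallest first, each dividing the next): x, x(x + 4).

Check: the last factor x(x + 4) is the minimal polynomial, and the product x^2(x + 4) is the characteristic polynomial.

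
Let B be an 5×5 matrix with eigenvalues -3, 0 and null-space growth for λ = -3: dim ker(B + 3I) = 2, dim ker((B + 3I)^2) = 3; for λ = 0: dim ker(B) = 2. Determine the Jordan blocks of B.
λ = -3: successive nullity increments [2, 1] count blocks of size ≥ k; block sizes are [2, 1].
λ = 0: successive nullity increments [2] count blocks of size ≥ k; block sizes are [1, 1].

Jordan blocks: (-3, 2), (-3, 1), (0, 1), (0, 1)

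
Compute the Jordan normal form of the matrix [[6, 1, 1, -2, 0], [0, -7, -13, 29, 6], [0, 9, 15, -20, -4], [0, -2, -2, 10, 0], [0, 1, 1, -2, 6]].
The characteristic polynomial is det(xI - A) = (x - 6)^5, so the eigenvalues are 6 (algebraic multiplicity 5).

For λ = 6: rank(A - 6I) = 2, rank((A - 6I)^2) = 1, rank((A - 6I)^3) = 0. The eigenspace has dimension 5 - 2 = 3, so there are 3 Jordan blocks; the rank sequence gives block sizes [3, 1, 1].

Assembling the blocks gives the Jordan form J above.

J = [[6, 1, 0, 0, 0], [0, 6, 1, 0, 0], [0, 0, 6, 0, 0], [0, 0, 0, 6, 0], [0, 0, 0, 0, 6]]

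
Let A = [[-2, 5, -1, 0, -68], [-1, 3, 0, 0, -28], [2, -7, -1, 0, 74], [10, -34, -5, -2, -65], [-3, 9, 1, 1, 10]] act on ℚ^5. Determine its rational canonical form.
R = [[0, 0, 0, 0, -30], [1, 0, 0, 0, -44], [0, 1, 0, 0, 30], [0, 0, 1, 0, -19], [0, 0, 0, 1, 8]]

The invariant factors of A (the non-unit diagonal entries of the Smith normal form of xI - A over ℚ[x]) are (x - 5)(x - 3)(x^3 + 4x + 2), each dividing the next. The characteristic polynomial is their product, (x - 5)(x - 3)(x^3 + 4x + 2).

The rational canonical form is the block-diagonal matrix of companion matrices C(f_i):
R = [[0, 0, 0, 0, -30], [1, 0, 0, 0, -44], [0, 1, 0, 0, 30], [0, 0, 1, 0, -19], [0, 0, 0, 1, 8]].

Note the characteristic polynomial does not split into linear factors over ℚ, so A has no Jordan form over ℚ; the rational canonical form exists over any field.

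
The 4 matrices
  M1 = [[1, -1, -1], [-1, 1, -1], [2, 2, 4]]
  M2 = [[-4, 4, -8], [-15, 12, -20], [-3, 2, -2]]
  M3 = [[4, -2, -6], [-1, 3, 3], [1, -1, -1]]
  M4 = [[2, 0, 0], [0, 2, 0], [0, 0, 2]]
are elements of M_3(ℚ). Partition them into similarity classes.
2 classes: {M1, M2, M3}, {M4}

Characteristic polynomials: χ_{M1} = (x - 2)^3, χ_{M2} = (x - 2)^3, χ_{M3} = (x - 2)^3, χ_{M4} = (x - 2)^3.

{M1, M2, M3}: invariant factors x - 2, (x - 2)^2.

{M4}: invariant factors x - 2, x - 2, x - 2.

Matrices are similar if and only if their invariant-factor lists agree; the partition into similarity classes is {M1, M2, M3}, {M4}.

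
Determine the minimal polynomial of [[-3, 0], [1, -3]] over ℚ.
The characteristic polynomial factors as (x + 3)^2. The minimal polynomial is ∏(x - λ)^{k_λ} where k_λ is the size of the largest Jordan block at λ.

For λ = -3: rank(A + 3I) = 1, and the largest Jordan block has size 2 (the smallest k with rank((A + 3I)^k) = rank((A + 3I)^(k+1))).

So m_A(x) = (x + 3)^2.

m_A(x) = (x + 3)^2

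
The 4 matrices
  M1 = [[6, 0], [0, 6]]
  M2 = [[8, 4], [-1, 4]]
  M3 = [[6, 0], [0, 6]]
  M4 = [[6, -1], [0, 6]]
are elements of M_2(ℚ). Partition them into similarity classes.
2 classes: {M1, M3}, {M2, M4}

Characteristic polynomials: χ_{M1} = (x - 6)^2, χ_{M2} = (x - 6)^2, χ_{M3} = (x - 6)^2, χ_{M4} = (x - 6)^2.

{M1, M3}: invariant factors x - 6, x - 6.

{M2, M4}: invariant factors (x - 6)^2.

Matrices are similar if and only if their invariant-factor lists agree; the partition into similarity classes is {M1, M3}, {M2, M4}.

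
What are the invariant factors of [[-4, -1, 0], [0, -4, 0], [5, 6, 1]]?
(x - 1)(x + 4)^2

The Jordan structure of A has elementary divisors (x + 4)^2, (x - 1). Arranging the block sizes at each eigenvalue in decreasing order and taking row products gives the invariant factors.

Invariant factors (smallest first, each dividing the next): (x - 1)(x + 4)^2.

Check: the last factor (x - 1)(x + 4)^2 is the minimal polynomial, and the product (x - 1)(x + 4)^2 is the characteristic polynomial.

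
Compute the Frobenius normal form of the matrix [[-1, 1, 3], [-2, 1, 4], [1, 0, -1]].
R = [[0, 0, 0], [1, 0, 2], [0, 1, -1]]

The invariant factors of A (the non-unit diagonal entries of the Smith normal form of xI - A over ℚ[x]) are x(x - 1)(x + 2), each dividing the next. The characteristic polynomial is their product, x(x - 1)(x + 2).

The rational canonical form is the block-diagonal matrix of companion matrices C(f_i):
R = [[0, 0, 0], [1, 0, 2], [0, 1, -1]].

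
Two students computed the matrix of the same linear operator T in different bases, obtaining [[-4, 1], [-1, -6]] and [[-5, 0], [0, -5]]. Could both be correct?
No.

Both have characteristic polynomial (x + 5)^2, but the minimal polynomial of A is (x + 5)^2 while the minimal polynomial of B is x + 5. The minimal polynomial is a similarity invariant, so A and B are not similar.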